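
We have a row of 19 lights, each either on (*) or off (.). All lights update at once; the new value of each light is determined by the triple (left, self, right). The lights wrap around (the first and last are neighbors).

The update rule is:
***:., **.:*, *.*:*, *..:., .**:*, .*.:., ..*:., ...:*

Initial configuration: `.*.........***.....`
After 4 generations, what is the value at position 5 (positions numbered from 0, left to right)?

...*******.*.*.****
.*.*.....**.*.**..*
*.*..***.***.***...
.*...*.***.***.*.*.
position 5 holds *

*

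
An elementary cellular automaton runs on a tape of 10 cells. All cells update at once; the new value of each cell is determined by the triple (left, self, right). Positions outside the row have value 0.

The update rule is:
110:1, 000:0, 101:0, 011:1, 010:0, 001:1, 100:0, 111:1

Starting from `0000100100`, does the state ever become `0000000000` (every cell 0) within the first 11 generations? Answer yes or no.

yes

0001001000
0010010000
0100100000
1001000000
0010000000
0100000000
1000000000
0000000000
all cells are 0 at generation 8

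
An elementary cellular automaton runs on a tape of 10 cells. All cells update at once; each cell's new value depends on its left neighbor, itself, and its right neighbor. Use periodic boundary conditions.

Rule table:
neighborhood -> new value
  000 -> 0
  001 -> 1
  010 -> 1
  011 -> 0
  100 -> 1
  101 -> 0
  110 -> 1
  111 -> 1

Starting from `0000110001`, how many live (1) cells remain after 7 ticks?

tick 1: 1001011011
tick 2: 1111001001
tick 3: 1111111110
tick 4: 0111111110
tick 5: 1011111111
tick 6: 1001111111
tick 7: 1110111111
count of 1: 9

9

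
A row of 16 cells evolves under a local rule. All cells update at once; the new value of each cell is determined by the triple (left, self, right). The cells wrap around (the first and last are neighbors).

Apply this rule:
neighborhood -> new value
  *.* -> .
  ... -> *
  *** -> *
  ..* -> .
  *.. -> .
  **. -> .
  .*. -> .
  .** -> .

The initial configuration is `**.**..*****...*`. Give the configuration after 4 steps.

*.......***..*..
..*****..*......
*..***.....*****
....*..***..****

....*..***..****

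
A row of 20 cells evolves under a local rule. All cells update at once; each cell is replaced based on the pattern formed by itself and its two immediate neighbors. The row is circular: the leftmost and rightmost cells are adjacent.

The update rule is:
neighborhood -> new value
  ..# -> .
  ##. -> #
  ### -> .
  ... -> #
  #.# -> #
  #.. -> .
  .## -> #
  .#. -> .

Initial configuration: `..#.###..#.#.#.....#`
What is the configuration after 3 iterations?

...##.#...#.#..###..
##.###..#..#...#.#.#
.###.#.......#..#.##

.###.#.......#..#.##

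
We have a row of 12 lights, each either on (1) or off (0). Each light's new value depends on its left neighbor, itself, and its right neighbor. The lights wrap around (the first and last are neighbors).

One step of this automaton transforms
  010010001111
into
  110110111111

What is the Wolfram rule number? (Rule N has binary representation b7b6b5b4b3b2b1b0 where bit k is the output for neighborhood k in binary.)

239

position 9: 111 → 1  (bit 7 = 1)
position 11: 110 → 1  (bit 6 = 1)
position 0: 101 → 1  (bit 5 = 1)
position 2: 100 → 0  (bit 4 = 0)
position 8: 011 → 1  (bit 3 = 1)
position 1: 010 → 1  (bit 2 = 1)
position 3: 001 → 1  (bit 1 = 1)
position 6: 000 → 1  (bit 0 = 1)
bits b7..b0 = 11101111 = 239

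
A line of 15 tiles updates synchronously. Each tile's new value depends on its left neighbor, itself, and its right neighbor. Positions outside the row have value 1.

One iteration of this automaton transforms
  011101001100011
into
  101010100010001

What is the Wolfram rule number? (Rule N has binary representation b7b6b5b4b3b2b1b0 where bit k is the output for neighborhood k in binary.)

position 2: 111 → 1  (bit 7 = 1)
position 3: 110 → 0  (bit 6 = 0)
position 0: 101 → 1  (bit 5 = 1)
position 6: 100 → 1  (bit 4 = 1)
position 1: 011 → 0  (bit 3 = 0)
position 5: 010 → 0  (bit 2 = 0)
position 7: 001 → 0  (bit 1 = 0)
position 11: 000 → 0  (bit 0 = 0)
bits b7..b0 = 10110000 = 176

176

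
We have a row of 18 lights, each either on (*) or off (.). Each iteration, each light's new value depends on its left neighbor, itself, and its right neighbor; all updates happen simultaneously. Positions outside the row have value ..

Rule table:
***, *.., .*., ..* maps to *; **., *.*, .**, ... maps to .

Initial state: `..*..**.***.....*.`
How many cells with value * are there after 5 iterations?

.****....*.*...***
*.**.*..**.**.*.*.
*....***......*.**
**..*.*.*....**...
..***.*.**..*..*..
count of *: 8

8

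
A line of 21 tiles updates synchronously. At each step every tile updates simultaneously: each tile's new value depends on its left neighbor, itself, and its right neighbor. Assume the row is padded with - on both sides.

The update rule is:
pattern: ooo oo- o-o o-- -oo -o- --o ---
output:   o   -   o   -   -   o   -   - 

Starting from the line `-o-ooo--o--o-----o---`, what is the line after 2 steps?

-oo-o---o--o-----o---
---oo---o--o-----o---

---oo---o--o-----o---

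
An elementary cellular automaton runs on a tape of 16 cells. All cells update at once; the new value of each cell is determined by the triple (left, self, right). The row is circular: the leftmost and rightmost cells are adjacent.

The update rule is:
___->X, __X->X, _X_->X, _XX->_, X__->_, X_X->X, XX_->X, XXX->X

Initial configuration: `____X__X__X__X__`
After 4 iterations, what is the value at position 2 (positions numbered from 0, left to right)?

XXXXX_XX_XX_XX_X
XXXXXX_XX_XX_XX_
_XXXXXX_XX_XX_XX
X_XXXXXX_XX_XX_X
position 2 holds X

X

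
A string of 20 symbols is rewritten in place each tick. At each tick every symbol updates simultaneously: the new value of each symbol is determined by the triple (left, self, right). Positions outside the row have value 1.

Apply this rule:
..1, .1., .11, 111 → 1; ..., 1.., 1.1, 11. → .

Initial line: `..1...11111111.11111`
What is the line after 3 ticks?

tick 1: .11..11111111..11111
tick 2: .1..11111111..111111
tick 3: .1.11111111..1111111

.1.11111111..1111111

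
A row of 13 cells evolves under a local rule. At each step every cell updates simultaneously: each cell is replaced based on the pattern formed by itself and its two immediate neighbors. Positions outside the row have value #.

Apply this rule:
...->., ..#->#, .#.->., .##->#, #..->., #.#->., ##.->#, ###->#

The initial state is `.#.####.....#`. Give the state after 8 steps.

step 1: ...####....##
step 2: ..#####...###
step 3: .######..####
step 4: .######.#####
step 5: .######.#####  (fixed point — unchanged through step 8)

.######.#####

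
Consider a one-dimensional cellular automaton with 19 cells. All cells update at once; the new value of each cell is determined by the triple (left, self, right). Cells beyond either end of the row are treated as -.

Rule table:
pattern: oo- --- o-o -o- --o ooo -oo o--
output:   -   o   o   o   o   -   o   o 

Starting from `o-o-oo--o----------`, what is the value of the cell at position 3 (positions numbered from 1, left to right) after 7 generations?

o

generation 1: ooooo-ooooooooooooo
generation 2: o----oo------------
generation 3: oooooo-oooooooooooo
generation 4: o-----oo-----------
generation 5: ooooooo-ooooooooooo
generation 6: o------oo----------
generation 7: oooooooo-oooooooooo
position 3 holds o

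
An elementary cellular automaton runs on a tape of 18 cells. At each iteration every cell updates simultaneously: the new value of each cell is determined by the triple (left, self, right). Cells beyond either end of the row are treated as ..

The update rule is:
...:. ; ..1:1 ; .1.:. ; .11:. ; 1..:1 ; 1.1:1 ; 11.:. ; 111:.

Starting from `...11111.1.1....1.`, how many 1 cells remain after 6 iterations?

..1.....1.1.1..1.1
.1.1...1.1.1.11.1.
1.1.1.1.1.1.1..1.1
.1.1.1.1.1.1.11.1.
1.1.1.1.1.1.1..1.1  (repeats iteration 3; period 2)
iteration 6: .1.1.1.1.1.1.11.1.
count of 1: 9

9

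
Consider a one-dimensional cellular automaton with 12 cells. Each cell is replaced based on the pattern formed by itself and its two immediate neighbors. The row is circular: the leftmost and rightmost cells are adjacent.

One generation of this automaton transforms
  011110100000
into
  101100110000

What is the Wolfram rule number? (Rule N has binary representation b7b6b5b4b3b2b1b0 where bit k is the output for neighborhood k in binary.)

position 2: 111 → 1  (bit 7 = 1)
position 4: 110 → 0  (bit 6 = 0)
position 5: 101 → 0  (bit 5 = 0)
position 7: 100 → 1  (bit 4 = 1)
position 1: 011 → 0  (bit 3 = 0)
position 6: 010 → 1  (bit 2 = 1)
position 0: 001 → 1  (bit 1 = 1)
position 8: 000 → 0  (bit 0 = 0)
bits b7..b0 = 10010110 = 150

150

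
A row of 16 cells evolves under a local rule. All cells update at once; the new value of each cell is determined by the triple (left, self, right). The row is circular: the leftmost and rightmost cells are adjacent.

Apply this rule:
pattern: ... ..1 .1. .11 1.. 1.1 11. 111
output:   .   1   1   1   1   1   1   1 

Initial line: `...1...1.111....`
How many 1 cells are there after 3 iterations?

15

..111.1111111...
.1111111111111..
111111111111111.
count of 1: 15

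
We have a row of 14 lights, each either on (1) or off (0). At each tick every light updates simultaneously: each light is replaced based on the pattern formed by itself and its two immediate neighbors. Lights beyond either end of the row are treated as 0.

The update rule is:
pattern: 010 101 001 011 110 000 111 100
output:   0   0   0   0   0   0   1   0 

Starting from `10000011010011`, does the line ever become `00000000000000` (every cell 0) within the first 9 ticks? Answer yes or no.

tick 1: 00000000000000
all cells are 0 at tick 1

yes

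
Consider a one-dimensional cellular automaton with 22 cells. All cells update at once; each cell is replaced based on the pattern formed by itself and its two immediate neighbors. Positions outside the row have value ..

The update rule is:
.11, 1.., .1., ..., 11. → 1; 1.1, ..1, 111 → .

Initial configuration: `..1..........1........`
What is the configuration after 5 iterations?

1.1111111111.111111111
1.1........1.1.......1
1.11111111.1.1111111.1
1.1......1.1.1.....1.1
1.111111.1.1.11111.1.1

1.111111.1.1.11111.1.1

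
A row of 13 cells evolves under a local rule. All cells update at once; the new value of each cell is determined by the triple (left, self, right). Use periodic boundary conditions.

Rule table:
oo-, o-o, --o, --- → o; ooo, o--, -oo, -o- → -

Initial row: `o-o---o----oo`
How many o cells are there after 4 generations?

oo--oo--ooo--
-o-o-o-o--o-o
o-o-o-o--o-o-
-o-o-o--o-o-o
count of o: 6

6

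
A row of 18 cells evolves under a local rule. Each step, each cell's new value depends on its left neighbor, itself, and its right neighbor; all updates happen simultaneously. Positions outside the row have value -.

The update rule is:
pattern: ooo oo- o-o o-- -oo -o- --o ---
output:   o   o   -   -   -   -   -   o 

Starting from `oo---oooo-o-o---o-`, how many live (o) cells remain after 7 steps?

6

-o-o--ooo-----o---
-------oo-ooo---oo
oooooo--o--oo-o--o
-ooooo------o-----
--oooo-oooo---oooo
o--ooo--ooo-o--ooo
----oo---oo-----oo
count of o: 6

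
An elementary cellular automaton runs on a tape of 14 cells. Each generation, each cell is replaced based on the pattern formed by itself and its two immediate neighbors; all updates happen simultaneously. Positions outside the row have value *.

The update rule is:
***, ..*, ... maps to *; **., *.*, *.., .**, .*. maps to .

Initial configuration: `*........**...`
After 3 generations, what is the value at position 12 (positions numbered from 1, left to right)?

.

..*******...**
.*.*****..**.*
....***..*....
position 12 holds .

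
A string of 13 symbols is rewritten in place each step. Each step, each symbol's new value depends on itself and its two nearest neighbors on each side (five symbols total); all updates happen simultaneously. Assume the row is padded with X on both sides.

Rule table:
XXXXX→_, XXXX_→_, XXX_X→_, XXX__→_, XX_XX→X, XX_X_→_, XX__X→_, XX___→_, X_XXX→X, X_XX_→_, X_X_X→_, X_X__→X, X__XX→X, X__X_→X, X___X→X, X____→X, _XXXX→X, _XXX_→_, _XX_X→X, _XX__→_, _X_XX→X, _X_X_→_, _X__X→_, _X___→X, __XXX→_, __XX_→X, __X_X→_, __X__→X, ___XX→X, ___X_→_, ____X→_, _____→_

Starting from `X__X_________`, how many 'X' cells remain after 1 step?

__XXXX______X
count of X: 5

5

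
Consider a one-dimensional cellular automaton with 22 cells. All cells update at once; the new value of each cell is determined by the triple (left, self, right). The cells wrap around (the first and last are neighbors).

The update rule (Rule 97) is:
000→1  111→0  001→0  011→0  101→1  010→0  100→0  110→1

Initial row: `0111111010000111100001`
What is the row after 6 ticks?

0000000010010111100010

tick 1: 1000001100110000101100
tick 2: 0011100100010110010100
tick 3: 1000100001001010001001
tick 4: 1010001100000100100000
tick 5: 0100100101110000001110
tick 6: 0000000010010111100010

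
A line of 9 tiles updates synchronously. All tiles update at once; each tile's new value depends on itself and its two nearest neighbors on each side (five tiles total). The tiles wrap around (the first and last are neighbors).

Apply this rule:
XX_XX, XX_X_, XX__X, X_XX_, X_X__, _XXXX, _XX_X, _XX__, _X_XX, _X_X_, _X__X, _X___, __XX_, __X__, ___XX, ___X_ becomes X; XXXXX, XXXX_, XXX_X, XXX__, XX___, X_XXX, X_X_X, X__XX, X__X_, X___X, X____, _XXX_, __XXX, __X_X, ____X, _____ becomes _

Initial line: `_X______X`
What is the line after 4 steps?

XXX____X_
______X_X
X____X_XX
____X_X__

____X_X__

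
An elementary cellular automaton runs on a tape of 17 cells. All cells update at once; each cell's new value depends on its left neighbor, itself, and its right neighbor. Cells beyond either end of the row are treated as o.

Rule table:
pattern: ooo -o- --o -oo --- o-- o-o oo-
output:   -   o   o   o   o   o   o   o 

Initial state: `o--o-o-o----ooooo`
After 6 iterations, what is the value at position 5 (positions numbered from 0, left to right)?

-

iteration 1: ooooooooooooo----
iteration 2: ------------ooooo
iteration 3: ooooooooooooo----  (repeats iteration 1; period 2)
iteration 6: ------------ooooo
position 5 holds -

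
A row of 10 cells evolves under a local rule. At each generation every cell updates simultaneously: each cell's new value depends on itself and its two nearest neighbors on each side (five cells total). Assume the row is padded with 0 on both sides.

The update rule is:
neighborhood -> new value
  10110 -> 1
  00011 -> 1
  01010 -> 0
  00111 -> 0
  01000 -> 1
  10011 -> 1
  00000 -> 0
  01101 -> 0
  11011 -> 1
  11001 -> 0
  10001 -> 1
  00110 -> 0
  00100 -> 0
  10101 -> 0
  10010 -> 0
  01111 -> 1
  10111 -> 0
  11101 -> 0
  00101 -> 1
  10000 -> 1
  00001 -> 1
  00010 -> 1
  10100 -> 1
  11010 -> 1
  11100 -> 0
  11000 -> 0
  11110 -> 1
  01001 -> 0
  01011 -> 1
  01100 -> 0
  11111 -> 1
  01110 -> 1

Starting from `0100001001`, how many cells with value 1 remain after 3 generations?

generation 1: 1011110000
generation 2: 1101100100
generation 3: 0011000011
count of 1: 4

4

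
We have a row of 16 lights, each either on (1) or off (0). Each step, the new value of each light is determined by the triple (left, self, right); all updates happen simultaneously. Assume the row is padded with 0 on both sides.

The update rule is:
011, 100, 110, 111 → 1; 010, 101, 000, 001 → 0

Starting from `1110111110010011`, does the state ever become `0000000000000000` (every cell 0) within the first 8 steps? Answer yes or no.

no

step 1: 1110111111001011
step 2: 1110111111100011
step 3: 1110111111110011
step 4: 1110111111111011
step 5: 1110111111111011  (fixed point — unchanged through step 8)
step 8 is 1110111111111011, still not uniform 0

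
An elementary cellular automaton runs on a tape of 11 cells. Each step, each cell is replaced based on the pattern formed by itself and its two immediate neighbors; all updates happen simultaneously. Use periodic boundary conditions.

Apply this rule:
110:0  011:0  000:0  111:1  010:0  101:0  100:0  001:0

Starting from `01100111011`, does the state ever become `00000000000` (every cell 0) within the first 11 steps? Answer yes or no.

yes

step 1: 00000010000
step 2: 00000000000
all cells are 0 at step 2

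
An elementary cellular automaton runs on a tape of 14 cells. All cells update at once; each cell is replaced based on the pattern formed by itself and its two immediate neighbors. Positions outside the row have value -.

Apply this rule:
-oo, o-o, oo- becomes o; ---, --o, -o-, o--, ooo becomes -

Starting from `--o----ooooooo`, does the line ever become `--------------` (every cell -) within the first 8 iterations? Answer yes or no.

-------o-----o
--------------
all cells are - at iteration 2

yes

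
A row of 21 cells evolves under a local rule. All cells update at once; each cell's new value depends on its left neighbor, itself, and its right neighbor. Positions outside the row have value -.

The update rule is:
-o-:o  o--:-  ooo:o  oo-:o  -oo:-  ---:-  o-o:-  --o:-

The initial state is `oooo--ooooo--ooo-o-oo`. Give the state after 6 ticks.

-ooo---oooo---oo-o--o
--oo----ooo----o-o--o
---o-----oo----o-o--o
---o------o----o-o--o
---o------o----o-o--o  (fixed point — unchanged through tick 6)

---o------o----o-o--o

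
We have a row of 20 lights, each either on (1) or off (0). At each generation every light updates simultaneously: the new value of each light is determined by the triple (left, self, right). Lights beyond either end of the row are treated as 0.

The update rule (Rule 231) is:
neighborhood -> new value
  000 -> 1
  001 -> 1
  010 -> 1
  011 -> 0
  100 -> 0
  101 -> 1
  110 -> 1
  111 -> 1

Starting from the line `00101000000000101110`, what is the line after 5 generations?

01101111101111111110

11111011111111110110
01111101111111111010
10111110111111111110
11011111011111111110
01101111101111111110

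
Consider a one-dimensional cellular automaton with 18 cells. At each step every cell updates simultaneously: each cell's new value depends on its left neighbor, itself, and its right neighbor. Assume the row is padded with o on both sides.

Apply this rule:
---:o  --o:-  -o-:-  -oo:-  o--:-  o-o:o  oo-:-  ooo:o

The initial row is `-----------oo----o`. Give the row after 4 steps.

o-o-ooo--oooo--o-o

-ooooooooo----oo--
o-ooooooo--oo-----
-o-ooooo------ooo-
o-o-ooo--oooo--o-o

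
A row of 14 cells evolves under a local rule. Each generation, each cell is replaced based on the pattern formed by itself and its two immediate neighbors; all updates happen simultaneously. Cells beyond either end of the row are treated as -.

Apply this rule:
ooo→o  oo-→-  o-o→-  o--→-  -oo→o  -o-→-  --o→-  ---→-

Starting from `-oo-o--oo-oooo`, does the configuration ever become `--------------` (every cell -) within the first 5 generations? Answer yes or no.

yes

-o-----o--ooo-
----------oo--
----------o---
--------------
all cells are - at generation 4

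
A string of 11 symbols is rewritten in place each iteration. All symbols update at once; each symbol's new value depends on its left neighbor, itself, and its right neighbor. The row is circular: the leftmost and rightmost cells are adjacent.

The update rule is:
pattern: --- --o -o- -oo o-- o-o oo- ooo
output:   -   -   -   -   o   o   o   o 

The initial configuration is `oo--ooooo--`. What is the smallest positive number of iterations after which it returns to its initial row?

11

iteration 1: -oo--ooooo-
iteration 2: --oo--ooooo
iteration 3: o--oo--oooo
iteration 4: oo--oo--ooo
iteration 5: ooo--oo--oo
iteration 6: oooo--oo--o
iteration 7: ooooo--oo--
iteration 8: -ooooo--oo-
iteration 9: --ooooo--oo
iteration 10: o--ooooo--o
iteration 11: oo--ooooo--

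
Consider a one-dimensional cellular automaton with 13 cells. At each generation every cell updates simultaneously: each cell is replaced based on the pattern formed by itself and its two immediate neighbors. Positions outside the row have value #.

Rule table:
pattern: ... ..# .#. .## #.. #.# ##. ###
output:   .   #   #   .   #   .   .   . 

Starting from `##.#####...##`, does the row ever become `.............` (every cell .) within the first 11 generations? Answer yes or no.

no

generation 1: ........#.#..
generation 2: #......##.###
generation 3: .#....#......
generation 4: .##..###....#
generation 5: ...##...#..#.
generation 6: #.#..#.#####.
generation 7: ..####.......
generation 8: ##....#.....#
generation 9: ..#..###...#.
generation 10: #####...#.##.
generation 11: .....#.##....
generation 11 is .....#.##...., still not uniform .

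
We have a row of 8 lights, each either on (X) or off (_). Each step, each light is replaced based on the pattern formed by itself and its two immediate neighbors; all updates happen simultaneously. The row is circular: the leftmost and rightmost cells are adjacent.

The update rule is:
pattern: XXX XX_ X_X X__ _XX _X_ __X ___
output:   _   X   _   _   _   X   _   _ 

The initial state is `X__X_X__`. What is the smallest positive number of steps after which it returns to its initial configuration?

X__X_X__

1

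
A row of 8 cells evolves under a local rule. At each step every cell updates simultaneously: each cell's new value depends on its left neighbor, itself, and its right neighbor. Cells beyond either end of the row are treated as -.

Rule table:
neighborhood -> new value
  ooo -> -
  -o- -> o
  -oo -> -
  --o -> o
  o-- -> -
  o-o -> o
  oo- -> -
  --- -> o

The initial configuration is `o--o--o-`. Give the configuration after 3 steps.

---oo-oo

o-oo-oo-
oo--o---
---oo-oo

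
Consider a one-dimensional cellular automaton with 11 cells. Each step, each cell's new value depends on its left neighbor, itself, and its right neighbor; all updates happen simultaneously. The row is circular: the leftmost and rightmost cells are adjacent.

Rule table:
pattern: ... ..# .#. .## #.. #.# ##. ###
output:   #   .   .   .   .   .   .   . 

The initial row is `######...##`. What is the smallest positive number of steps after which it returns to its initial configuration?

2

.......#...
######...##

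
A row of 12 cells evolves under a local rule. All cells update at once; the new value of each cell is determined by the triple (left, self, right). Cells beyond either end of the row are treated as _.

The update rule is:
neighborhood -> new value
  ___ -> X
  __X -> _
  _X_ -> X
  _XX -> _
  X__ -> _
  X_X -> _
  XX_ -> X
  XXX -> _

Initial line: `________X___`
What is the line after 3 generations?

XXXXXXX_X_XX
______X_X__X
XXXXX_X_X__X

XXXXX_X_X__X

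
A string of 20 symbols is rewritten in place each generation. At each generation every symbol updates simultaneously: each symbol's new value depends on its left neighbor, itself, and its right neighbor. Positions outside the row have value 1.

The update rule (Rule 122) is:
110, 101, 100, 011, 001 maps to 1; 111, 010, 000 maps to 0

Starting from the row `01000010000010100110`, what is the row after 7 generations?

00001111111110011111

10100101000101011111
11011010101010110000
01111101010101111001
11000110101011001111
01101111010111111000
11111001101100001101
00001111111110011111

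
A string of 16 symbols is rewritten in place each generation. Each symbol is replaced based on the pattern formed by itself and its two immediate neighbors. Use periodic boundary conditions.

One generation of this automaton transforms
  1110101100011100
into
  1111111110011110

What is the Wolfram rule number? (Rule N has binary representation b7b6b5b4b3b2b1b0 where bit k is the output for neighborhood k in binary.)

252

position 1: 111 → 1  (bit 7 = 1)
position 2: 110 → 1  (bit 6 = 1)
position 3: 101 → 1  (bit 5 = 1)
position 8: 100 → 1  (bit 4 = 1)
position 0: 011 → 1  (bit 3 = 1)
position 4: 010 → 1  (bit 2 = 1)
position 10: 001 → 0  (bit 1 = 0)
position 9: 000 → 0  (bit 0 = 0)
bits b7..b0 = 11111100 = 252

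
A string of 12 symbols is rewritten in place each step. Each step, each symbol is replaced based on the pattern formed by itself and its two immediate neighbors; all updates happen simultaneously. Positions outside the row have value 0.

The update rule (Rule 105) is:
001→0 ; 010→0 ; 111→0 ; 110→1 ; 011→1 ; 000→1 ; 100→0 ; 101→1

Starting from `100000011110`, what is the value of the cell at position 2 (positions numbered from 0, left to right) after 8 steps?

001111010010
101001100000
010001101111
000101111001
110011001000
110011000011
110011011011
110011111111
position 2 holds 0

0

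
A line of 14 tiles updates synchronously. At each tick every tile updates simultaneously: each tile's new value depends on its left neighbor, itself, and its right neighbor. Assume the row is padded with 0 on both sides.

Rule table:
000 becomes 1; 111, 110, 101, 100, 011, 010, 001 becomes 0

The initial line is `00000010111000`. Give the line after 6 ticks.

00000011111000

tick 1: 11111000000011
tick 2: 00000011111000
tick 3: 11111000000011  (repeats tick 1; period 2)
tick 6: 00000011111000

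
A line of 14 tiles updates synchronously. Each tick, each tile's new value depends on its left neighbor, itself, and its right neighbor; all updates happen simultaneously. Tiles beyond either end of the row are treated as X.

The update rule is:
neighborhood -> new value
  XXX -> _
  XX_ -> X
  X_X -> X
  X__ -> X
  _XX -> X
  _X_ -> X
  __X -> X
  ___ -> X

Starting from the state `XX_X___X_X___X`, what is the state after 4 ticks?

XX____________

_XXXXXXXXXXXXX
XX____________
_XXXXXXXXXXXXX  (repeats tick 1; period 2)
tick 4: XX____________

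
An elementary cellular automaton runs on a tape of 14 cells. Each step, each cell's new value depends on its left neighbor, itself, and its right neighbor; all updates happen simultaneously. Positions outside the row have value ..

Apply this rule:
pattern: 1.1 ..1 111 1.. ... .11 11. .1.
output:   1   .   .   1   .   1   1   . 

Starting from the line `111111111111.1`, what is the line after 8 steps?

.......1......

1..........11.
.1.........111
..1........1.1
...1........1.
....1........1
.....1........
......1.......
.......1......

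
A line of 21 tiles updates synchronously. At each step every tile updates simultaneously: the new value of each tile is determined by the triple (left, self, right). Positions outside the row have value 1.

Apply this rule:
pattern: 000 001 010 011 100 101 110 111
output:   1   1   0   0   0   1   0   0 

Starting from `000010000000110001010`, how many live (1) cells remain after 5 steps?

011100111111000110101
100001000000011001010
001110011111100010101
010000100000001101010
100111001111110010101
count of 1: 13

13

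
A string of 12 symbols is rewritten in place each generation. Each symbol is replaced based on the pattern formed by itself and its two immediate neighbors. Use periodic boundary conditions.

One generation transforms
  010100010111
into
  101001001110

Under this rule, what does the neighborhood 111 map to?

1

At position 10 the neighborhood is 111; the next row has 1 there.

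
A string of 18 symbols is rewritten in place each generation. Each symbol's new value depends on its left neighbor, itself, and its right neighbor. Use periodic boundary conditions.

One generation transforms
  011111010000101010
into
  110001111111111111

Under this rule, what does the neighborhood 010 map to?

At position 7 the neighborhood is 010; the next row has 1 there.

1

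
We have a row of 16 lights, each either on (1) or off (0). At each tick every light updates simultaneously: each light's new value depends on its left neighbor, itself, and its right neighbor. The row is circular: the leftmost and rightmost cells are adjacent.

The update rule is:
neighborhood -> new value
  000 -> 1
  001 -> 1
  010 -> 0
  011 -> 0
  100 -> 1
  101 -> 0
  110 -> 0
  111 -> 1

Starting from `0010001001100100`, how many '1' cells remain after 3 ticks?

1101110110011011
1000100001100001
0111011110011110
count of 1: 11

11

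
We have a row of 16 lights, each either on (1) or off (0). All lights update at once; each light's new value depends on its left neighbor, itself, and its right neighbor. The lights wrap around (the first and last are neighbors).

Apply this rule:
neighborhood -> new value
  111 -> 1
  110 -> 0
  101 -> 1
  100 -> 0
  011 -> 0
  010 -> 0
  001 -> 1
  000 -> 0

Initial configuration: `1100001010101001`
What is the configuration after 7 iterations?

0101010010100001

1000010101010010
0000101010100101
0001010101001010
0010101010010100
0101010100101000
1010101001010000
0101010010100001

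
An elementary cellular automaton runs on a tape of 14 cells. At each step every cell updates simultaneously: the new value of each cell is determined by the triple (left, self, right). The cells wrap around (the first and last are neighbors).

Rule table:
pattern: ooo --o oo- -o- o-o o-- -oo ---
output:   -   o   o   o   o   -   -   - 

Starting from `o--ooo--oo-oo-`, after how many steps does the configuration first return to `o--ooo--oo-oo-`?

step 1: o-o--o-o-oo-oo
step 2: ooo-ooooo-oo--
step 3: --oo----oo-o-o
step 4: -o-o---o-ooooo
step 5: oooo--ooo----o
step 6: ---o-o--o---o-
step 7: --oooo-oo--oo-
step 8: -o---oo-o-o-o-
step 9: oo--o-ooooooo-
step 10: -o-ooo------oo
step 11: ooo--o-----o-o
step 12: --o-oo----ooo-
step 13: -ooo-o---o--o-
step 14: o--ooo--oo-oo-

14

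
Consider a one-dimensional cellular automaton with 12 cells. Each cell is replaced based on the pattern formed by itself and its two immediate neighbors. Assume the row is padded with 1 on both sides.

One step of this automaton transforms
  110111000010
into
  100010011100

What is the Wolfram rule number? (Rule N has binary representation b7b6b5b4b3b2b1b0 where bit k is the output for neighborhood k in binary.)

position 0: 111 → 1  (bit 7 = 1)
position 1: 110 → 0  (bit 6 = 0)
position 2: 101 → 0  (bit 5 = 0)
position 6: 100 → 0  (bit 4 = 0)
position 3: 011 → 0  (bit 3 = 0)
position 10: 010 → 0  (bit 2 = 0)
position 9: 001 → 1  (bit 1 = 1)
position 7: 000 → 1  (bit 0 = 1)
bits b7..b0 = 10000011 = 131

131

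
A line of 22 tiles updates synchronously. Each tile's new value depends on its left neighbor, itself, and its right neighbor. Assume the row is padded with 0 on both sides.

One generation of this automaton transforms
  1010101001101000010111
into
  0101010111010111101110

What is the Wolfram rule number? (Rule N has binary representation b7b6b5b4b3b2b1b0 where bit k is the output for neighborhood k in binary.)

position 20: 111 → 1  (bit 7 = 1)
position 10: 110 → 0  (bit 6 = 0)
position 1: 101 → 1  (bit 5 = 1)
position 7: 100 → 1  (bit 4 = 1)
position 9: 011 → 1  (bit 3 = 1)
position 0: 010 → 0  (bit 2 = 0)
position 8: 001 → 1  (bit 1 = 1)
position 14: 000 → 1  (bit 0 = 1)
bits b7..b0 = 10111011 = 187

187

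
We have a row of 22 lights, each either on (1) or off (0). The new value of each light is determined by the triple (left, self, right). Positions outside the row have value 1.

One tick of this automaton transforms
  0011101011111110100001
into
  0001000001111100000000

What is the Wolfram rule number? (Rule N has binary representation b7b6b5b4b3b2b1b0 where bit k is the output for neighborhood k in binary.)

128

position 3: 111 → 1  (bit 7 = 1)
position 4: 110 → 0  (bit 6 = 0)
position 5: 101 → 0  (bit 5 = 0)
position 0: 100 → 0  (bit 4 = 0)
position 2: 011 → 0  (bit 3 = 0)
position 6: 010 → 0  (bit 2 = 0)
position 1: 001 → 0  (bit 1 = 0)
position 18: 000 → 0  (bit 0 = 0)
bits b7..b0 = 10000000 = 128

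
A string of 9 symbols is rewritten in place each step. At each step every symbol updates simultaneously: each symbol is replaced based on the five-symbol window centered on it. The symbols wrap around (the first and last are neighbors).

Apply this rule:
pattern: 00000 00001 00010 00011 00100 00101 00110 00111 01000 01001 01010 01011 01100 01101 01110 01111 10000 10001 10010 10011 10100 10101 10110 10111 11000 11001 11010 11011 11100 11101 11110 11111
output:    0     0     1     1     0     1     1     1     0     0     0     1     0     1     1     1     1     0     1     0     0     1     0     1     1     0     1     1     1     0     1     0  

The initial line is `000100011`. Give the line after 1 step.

101000110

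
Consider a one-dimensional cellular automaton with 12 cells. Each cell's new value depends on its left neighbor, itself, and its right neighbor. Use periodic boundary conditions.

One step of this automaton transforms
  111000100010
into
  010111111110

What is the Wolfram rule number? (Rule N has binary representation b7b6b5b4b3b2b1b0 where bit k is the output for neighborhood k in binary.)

position 1: 111 → 1  (bit 7 = 1)
position 2: 110 → 0  (bit 6 = 0)
position 11: 101 → 0  (bit 5 = 0)
position 3: 100 → 1  (bit 4 = 1)
position 0: 011 → 0  (bit 3 = 0)
position 6: 010 → 1  (bit 2 = 1)
position 5: 001 → 1  (bit 1 = 1)
position 4: 000 → 1  (bit 0 = 1)
bits b7..b0 = 10010111 = 151

151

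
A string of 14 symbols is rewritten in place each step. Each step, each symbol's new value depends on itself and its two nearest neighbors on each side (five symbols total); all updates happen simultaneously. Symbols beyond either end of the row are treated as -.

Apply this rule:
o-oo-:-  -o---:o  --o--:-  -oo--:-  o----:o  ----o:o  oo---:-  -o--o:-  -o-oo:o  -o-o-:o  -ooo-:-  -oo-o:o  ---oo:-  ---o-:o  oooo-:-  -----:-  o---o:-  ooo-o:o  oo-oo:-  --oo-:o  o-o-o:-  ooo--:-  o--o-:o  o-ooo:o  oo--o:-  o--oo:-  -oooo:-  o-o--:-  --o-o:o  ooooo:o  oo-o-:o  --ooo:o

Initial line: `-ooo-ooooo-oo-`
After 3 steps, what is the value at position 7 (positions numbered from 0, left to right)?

o

-o-o-o-o-o----
ooo-o-o-o-oo--
o-oo-o-o-o---o
position 7 holds o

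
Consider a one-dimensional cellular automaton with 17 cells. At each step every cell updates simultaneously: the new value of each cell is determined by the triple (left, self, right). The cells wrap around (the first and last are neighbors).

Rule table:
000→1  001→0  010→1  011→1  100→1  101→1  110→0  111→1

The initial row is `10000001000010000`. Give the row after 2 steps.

11111011110111101

step 1: 11111101111011110
step 2: 11111011110111101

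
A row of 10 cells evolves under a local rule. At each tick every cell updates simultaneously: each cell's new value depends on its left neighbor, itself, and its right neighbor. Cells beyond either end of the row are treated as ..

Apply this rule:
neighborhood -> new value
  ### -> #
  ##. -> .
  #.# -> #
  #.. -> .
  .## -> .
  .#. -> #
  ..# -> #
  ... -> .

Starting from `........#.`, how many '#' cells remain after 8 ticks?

1

.......##.
......#...
.....##...
....#.....
...##.....
..#.......
.##.......
#.........
count of #: 1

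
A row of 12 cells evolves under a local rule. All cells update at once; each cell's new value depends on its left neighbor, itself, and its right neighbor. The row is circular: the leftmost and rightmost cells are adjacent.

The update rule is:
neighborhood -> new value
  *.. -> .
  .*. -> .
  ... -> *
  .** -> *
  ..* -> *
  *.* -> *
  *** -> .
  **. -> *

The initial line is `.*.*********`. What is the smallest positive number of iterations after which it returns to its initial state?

12

iteration 1: *.**.......*
iteration 2: ****.*******
iteration 3: ...***......
iteration 4: ****.*.*****
iteration 5: ...**.**....
iteration 6: ********.***
iteration 7: .......***..
iteration 8: ********.*.*
iteration 9: .......**.**
iteration 10: .***********
iteration 11: **.........*
iteration 12: .*.*********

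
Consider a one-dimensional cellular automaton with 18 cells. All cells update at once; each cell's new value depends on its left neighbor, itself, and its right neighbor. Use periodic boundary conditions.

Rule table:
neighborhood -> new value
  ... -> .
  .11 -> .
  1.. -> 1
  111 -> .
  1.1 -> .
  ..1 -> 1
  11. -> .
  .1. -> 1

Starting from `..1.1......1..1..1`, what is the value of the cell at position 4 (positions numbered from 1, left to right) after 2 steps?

step 1: 111.11....11111111
step 2: ......1..1........
position 4 holds .

.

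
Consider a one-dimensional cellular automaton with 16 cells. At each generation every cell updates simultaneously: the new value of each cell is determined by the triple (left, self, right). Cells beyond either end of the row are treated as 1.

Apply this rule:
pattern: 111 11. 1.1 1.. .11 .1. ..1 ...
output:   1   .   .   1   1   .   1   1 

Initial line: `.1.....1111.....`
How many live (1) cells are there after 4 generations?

..11111111.11111
111111111..11111
11111111.1111111
1111111..1111111
count of 1: 14

14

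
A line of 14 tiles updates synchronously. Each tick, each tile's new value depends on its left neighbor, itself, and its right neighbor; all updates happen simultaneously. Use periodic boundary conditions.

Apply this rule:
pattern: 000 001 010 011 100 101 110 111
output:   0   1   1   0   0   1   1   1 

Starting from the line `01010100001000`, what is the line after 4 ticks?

11111100011000
01111100101001
10111101111011
11011110111101

11011110111101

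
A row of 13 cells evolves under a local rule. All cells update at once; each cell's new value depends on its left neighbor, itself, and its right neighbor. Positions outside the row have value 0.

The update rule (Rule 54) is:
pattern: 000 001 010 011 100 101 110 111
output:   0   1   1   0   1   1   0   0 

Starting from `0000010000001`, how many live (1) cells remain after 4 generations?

3

generation 1: 0000111000011
generation 2: 0001000100100
generation 3: 0011101111110
generation 4: 0100010000001
count of 1: 3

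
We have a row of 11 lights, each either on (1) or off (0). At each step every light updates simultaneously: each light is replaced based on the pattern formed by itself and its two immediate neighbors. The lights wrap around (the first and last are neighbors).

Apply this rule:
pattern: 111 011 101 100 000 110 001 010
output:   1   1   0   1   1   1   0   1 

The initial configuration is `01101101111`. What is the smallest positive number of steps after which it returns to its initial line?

01101101111

1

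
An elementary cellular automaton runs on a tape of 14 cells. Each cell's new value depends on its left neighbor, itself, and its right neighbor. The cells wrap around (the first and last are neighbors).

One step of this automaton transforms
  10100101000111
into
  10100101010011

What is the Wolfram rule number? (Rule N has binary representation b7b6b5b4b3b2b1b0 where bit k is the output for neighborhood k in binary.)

197

position 12: 111 → 1  (bit 7 = 1)
position 0: 110 → 1  (bit 6 = 1)
position 1: 101 → 0  (bit 5 = 0)
position 3: 100 → 0  (bit 4 = 0)
position 11: 011 → 0  (bit 3 = 0)
position 2: 010 → 1  (bit 2 = 1)
position 4: 001 → 0  (bit 1 = 0)
position 9: 000 → 1  (bit 0 = 1)
bits b7..b0 = 11000101 = 197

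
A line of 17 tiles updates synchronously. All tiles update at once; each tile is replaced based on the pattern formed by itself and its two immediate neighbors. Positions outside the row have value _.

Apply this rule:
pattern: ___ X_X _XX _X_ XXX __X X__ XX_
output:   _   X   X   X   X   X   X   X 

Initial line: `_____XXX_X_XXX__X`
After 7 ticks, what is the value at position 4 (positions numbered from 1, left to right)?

X

____XXXXXXXXXXXXX
___XXXXXXXXXXXXXX
__XXXXXXXXXXXXXXX
_XXXXXXXXXXXXXXXX
XXXXXXXXXXXXXXXXX
XXXXXXXXXXXXXXXXX  (fixed point — unchanged through tick 7)
position 4 holds X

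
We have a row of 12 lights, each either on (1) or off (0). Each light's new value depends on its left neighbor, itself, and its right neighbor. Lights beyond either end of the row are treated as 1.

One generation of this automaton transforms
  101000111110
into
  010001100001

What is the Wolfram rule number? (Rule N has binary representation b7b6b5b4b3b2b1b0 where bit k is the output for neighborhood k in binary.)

position 7: 111 → 0  (bit 7 = 0)
position 0: 110 → 0  (bit 6 = 0)
position 1: 101 → 1  (bit 5 = 1)
position 3: 100 → 0  (bit 4 = 0)
position 6: 011 → 1  (bit 3 = 1)
position 2: 010 → 0  (bit 2 = 0)
position 5: 001 → 1  (bit 1 = 1)
position 4: 000 → 0  (bit 0 = 0)
bits b7..b0 = 00101010 = 42

42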